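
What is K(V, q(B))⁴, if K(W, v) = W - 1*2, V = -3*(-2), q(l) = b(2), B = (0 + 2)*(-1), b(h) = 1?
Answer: 256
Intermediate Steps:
B = -2 (B = 2*(-1) = -2)
q(l) = 1
V = 6
K(W, v) = -2 + W (K(W, v) = W - 2 = -2 + W)
K(V, q(B))⁴ = (-2 + 6)⁴ = 4⁴ = 256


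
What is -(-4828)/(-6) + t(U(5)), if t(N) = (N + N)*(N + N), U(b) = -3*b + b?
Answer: -1214/3 ≈ -404.67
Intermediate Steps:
U(b) = -2*b
t(N) = 4*N**2 (t(N) = (2*N)*(2*N) = 4*N**2)
-(-4828)/(-6) + t(U(5)) = -(-4828)/(-6) + 4*(-2*5)**2 = -(-4828)*(-1)/6 + 4*(-10)**2 = -68*71/6 + 4*100 = -2414/3 + 400 = -1214/3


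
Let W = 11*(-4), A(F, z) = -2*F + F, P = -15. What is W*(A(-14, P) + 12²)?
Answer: -6952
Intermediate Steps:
A(F, z) = -F
W = -44
W*(A(-14, P) + 12²) = -44*(-1*(-14) + 12²) = -44*(14 + 144) = -44*158 = -6952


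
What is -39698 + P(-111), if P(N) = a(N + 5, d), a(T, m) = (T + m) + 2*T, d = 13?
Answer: -40003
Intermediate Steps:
a(T, m) = m + 3*T
P(N) = 28 + 3*N (P(N) = 13 + 3*(N + 5) = 13 + 3*(5 + N) = 13 + (15 + 3*N) = 28 + 3*N)
-39698 + P(-111) = -39698 + (28 + 3*(-111)) = -39698 + (28 - 333) = -39698 - 305 = -40003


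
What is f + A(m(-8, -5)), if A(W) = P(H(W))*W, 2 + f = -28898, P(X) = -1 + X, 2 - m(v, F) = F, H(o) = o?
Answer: -28858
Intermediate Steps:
m(v, F) = 2 - F
f = -28900 (f = -2 - 28898 = -28900)
A(W) = W*(-1 + W) (A(W) = (-1 + W)*W = W*(-1 + W))
f + A(m(-8, -5)) = -28900 + (2 - 1*(-5))*(-1 + (2 - 1*(-5))) = -28900 + (2 + 5)*(-1 + (2 + 5)) = -28900 + 7*(-1 + 7) = -28900 + 7*6 = -28900 + 42 = -28858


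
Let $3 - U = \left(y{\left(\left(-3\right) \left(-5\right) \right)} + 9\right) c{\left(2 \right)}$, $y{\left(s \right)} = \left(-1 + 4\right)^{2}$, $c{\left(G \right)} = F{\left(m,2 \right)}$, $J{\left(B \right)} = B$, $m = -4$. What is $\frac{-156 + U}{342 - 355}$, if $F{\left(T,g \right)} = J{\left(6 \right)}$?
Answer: $\frac{261}{13} \approx 20.077$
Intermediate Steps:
$F{\left(T,g \right)} = 6$
$c{\left(G \right)} = 6$
$y{\left(s \right)} = 9$ ($y{\left(s \right)} = 3^{2} = 9$)
$U = -105$ ($U = 3 - \left(9 + 9\right) 6 = 3 - 18 \cdot 6 = 3 - 108 = -105$)
$\frac{-156 + U}{342 - 355} = \frac{-156 - 105}{342 - 355} = - \frac{261}{-13} = \left(-261\right) \left(- \frac{1}{13}\right) = \frac{261}{13}$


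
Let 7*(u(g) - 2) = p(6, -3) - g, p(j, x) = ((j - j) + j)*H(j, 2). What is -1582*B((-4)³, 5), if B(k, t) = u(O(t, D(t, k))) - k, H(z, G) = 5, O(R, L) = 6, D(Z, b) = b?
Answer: -109836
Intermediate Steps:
p(j, x) = 5*j (p(j, x) = ((j - j) + j)*5 = (0 + j)*5 = j*5 = 5*j)
u(g) = 44/7 - g/7 (u(g) = 2 + (5*6 - g)/7 = 2 + (30 - g)/7 = 2 + (30/7 - g/7) = 44/7 - g/7)
B(k, t) = 38/7 - k (B(k, t) = (44/7 - ⅐*6) - k = (44/7 - 6/7) - k = 38/7 - k)
-1582*B((-4)³, 5) = -1582*(38/7 - 1*(-4)³) = -1582*(38/7 - 1*(-64)) = -1582*(38/7 + 64) = -1582*486/7 = -109836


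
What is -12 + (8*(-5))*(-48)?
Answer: 1908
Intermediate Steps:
-12 + (8*(-5))*(-48) = -12 - 40*(-48) = -12 + 1920 = 1908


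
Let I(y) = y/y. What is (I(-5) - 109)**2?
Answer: 11664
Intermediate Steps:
I(y) = 1
(I(-5) - 109)**2 = (1 - 109)**2 = (-108)**2 = 11664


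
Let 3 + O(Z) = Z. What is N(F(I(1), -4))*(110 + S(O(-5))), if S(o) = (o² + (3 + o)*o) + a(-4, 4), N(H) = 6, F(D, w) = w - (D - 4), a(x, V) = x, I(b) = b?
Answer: 1260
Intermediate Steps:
F(D, w) = 4 + w - D (F(D, w) = w - (-4 + D) = w + (4 - D) = 4 + w - D)
O(Z) = -3 + Z
S(o) = -4 + o² + o*(3 + o) (S(o) = (o² + (3 + o)*o) - 4 = (o² + o*(3 + o)) - 4 = -4 + o² + o*(3 + o))
N(F(I(1), -4))*(110 + S(O(-5))) = 6*(110 + (-4 + 2*(-3 - 5)² + 3*(-3 - 5))) = 6*(110 + (-4 + 2*(-8)² + 3*(-8))) = 6*(110 + (-4 + 2*64 - 24)) = 6*(110 + (-4 + 128 - 24)) = 6*(110 + 100) = 6*210 = 1260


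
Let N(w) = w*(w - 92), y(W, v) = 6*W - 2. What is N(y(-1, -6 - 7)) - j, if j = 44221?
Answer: -43421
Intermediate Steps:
y(W, v) = -2 + 6*W
N(w) = w*(-92 + w)
N(y(-1, -6 - 7)) - j = (-2 + 6*(-1))*(-92 + (-2 + 6*(-1))) - 1*44221 = (-2 - 6)*(-92 + (-2 - 6)) - 44221 = -8*(-92 - 8) - 44221 = -8*(-100) - 44221 = 800 - 44221 = -43421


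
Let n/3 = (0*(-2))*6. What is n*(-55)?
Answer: 0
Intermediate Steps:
n = 0 (n = 3*((0*(-2))*6) = 3*(0*6) = 3*0 = 0)
n*(-55) = 0*(-55) = 0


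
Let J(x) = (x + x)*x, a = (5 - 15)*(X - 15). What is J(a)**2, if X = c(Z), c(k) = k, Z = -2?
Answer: 3340840000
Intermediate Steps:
X = -2
a = 170 (a = (5 - 15)*(-2 - 15) = -10*(-17) = 170)
J(x) = 2*x**2 (J(x) = (2*x)*x = 2*x**2)
J(a)**2 = (2*170**2)**2 = (2*28900)**2 = 57800**2 = 3340840000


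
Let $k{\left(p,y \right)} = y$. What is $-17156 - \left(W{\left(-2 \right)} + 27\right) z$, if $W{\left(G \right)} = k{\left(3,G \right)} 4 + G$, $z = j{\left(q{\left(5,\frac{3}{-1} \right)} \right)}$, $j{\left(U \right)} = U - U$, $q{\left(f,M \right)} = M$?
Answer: $-17156$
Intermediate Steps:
$j{\left(U \right)} = 0$
$z = 0$
$W{\left(G \right)} = 5 G$ ($W{\left(G \right)} = G 4 + G = 4 G + G = 5 G$)
$-17156 - \left(W{\left(-2 \right)} + 27\right) z = -17156 - \left(5 \left(-2\right) + 27\right) 0 = -17156 - \left(-10 + 27\right) 0 = -17156 - 17 \cdot 0 = -17156 - 0 = -17156 + 0 = -17156$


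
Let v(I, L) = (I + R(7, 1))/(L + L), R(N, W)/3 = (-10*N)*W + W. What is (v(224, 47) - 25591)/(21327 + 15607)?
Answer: -2405537/3471796 ≈ -0.69288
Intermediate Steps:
R(N, W) = 3*W - 30*N*W (R(N, W) = 3*((-10*N)*W + W) = 3*(-10*N*W + W) = 3*(W - 10*N*W) = 3*W - 30*N*W)
v(I, L) = (-207 + I)/(2*L) (v(I, L) = (I + 3*1*(1 - 10*7))/(L + L) = (I + 3*1*(1 - 70))/((2*L)) = (I + 3*1*(-69))*(1/(2*L)) = (I - 207)*(1/(2*L)) = (-207 + I)*(1/(2*L)) = (-207 + I)/(2*L))
(v(224, 47) - 25591)/(21327 + 15607) = ((1/2)*(-207 + 224)/47 - 25591)/(21327 + 15607) = ((1/2)*(1/47)*17 - 25591)/36934 = (17/94 - 25591)*(1/36934) = -2405537/94*1/36934 = -2405537/3471796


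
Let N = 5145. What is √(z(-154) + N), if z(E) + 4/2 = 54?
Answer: √5197 ≈ 72.090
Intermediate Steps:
z(E) = 52 (z(E) = -2 + 54 = 52)
√(z(-154) + N) = √(52 + 5145) = √5197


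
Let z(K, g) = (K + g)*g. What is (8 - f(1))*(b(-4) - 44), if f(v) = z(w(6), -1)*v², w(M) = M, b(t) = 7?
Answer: -481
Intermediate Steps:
z(K, g) = g*(K + g)
f(v) = -5*v² (f(v) = (-(6 - 1))*v² = (-1*5)*v² = -5*v²)
(8 - f(1))*(b(-4) - 44) = (8 - (-5)*1²)*(7 - 44) = (8 - (-5))*(-37) = (8 - 1*(-5))*(-37) = (8 + 5)*(-37) = 13*(-37) = -481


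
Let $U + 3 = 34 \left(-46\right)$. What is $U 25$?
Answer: $-39175$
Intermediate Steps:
$U = -1567$ ($U = -3 + 34 \left(-46\right) = -3 - 1564 = -1567$)
$U 25 = \left(-1567\right) 25 = -39175$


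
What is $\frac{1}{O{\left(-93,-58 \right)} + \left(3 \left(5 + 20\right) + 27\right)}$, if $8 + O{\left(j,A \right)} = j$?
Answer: $1$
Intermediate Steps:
$O{\left(j,A \right)} = -8 + j$
$\frac{1}{O{\left(-93,-58 \right)} + \left(3 \left(5 + 20\right) + 27\right)} = \frac{1}{\left(-8 - 93\right) + \left(3 \left(5 + 20\right) + 27\right)} = \frac{1}{-101 + \left(3 \cdot 25 + 27\right)} = \frac{1}{-101 + \left(75 + 27\right)} = \frac{1}{-101 + 102} = 1^{-1} = 1$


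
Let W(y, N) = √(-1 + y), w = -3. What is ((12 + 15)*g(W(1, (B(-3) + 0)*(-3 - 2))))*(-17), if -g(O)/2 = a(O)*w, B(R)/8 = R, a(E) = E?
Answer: 0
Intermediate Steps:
B(R) = 8*R
g(O) = 6*O (g(O) = -2*O*(-3) = -(-6)*O = 6*O)
((12 + 15)*g(W(1, (B(-3) + 0)*(-3 - 2))))*(-17) = ((12 + 15)*(6*√(-1 + 1)))*(-17) = (27*(6*√0))*(-17) = (27*(6*0))*(-17) = (27*0)*(-17) = 0*(-17) = 0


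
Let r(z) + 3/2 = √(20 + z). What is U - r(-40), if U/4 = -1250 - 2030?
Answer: -26237/2 - 2*I*√5 ≈ -13119.0 - 4.4721*I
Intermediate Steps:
r(z) = -3/2 + √(20 + z)
U = -13120 (U = 4*(-1250 - 2030) = 4*(-3280) = -13120)
U - r(-40) = -13120 - (-3/2 + √(20 - 40)) = -13120 - (-3/2 + √(-20)) = -13120 - (-3/2 + 2*I*√5) = -13120 + (3/2 - 2*I*√5) = -26237/2 - 2*I*√5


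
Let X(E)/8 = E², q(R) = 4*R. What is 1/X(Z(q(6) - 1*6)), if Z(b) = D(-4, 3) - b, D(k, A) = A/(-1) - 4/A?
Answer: 9/35912 ≈ 0.00025061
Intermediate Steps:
D(k, A) = -A - 4/A (D(k, A) = A*(-1) - 4/A = -A - 4/A)
Z(b) = -13/3 - b (Z(b) = (-1*3 - 4/3) - b = (-3 - 4*⅓) - b = (-3 - 4/3) - b = -13/3 - b)
X(E) = 8*E²
1/X(Z(q(6) - 1*6)) = 1/(8*(-13/3 - (4*6 - 1*6))²) = 1/(8*(-13/3 - (24 - 6))²) = 1/(8*(-13/3 - 1*18)²) = 1/(8*(-13/3 - 18)²) = 1/(8*(-67/3)²) = 1/(8*(4489/9)) = 1/(35912/9) = 9/35912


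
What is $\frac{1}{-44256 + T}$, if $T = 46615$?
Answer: $\frac{1}{2359} \approx 0.00042391$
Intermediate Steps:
$\frac{1}{-44256 + T} = \frac{1}{-44256 + 46615} = \frac{1}{2359}$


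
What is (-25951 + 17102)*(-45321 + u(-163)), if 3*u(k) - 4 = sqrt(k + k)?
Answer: 1203101191/3 - 8849*I*sqrt(326)/3 ≈ 4.0103e+8 - 53258.0*I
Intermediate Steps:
u(k) = 4/3 + sqrt(2)*sqrt(k)/3 (u(k) = 4/3 + sqrt(k + k)/3 = 4/3 + sqrt(2*k)/3 = 4/3 + (sqrt(2)*sqrt(k))/3 = 4/3 + sqrt(2)*sqrt(k)/3)
(-25951 + 17102)*(-45321 + u(-163)) = (-25951 + 17102)*(-45321 + (4/3 + sqrt(2)*sqrt(-163)/3)) = -8849*(-45321 + (4/3 + sqrt(2)*(I*sqrt(163))/3)) = -8849*(-45321 + (4/3 + I*sqrt(326)/3)) = -8849*(-135959/3 + I*sqrt(326)/3) = 1203101191/3 - 8849*I*sqrt(326)/3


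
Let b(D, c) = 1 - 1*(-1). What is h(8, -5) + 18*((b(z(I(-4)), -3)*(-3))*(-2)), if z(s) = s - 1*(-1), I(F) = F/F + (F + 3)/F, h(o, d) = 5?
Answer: 221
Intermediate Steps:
I(F) = 1 + (3 + F)/F
z(s) = 1 + s (z(s) = s + 1 = 1 + s)
b(D, c) = 2 (b(D, c) = 1 + 1 = 2)
h(8, -5) + 18*((b(z(I(-4)), -3)*(-3))*(-2)) = 5 + 18*((2*(-3))*(-2)) = 5 + 18*(-6*(-2)) = 5 + 18*12 = 5 + 216 = 221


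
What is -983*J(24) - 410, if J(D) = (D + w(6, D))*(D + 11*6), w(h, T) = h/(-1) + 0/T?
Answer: -1592870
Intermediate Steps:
w(h, T) = -h (w(h, T) = h*(-1) + 0 = -h + 0 = -h)
J(D) = (-6 + D)*(66 + D) (J(D) = (D - 1*6)*(D + 11*6) = (D - 6)*(D + 66) = (-6 + D)*(66 + D))
-983*J(24) - 410 = -983*(-396 + 24**2 + 60*24) - 410 = -983*(-396 + 576 + 1440) - 410 = -983*1620 - 410 = -1592460 - 410 = -1592870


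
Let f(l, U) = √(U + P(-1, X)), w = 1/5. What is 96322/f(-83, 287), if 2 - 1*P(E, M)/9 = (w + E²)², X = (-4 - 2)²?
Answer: 481610*√149/1043 ≈ 5636.4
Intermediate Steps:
X = 36 (X = (-6)² = 36)
w = ⅕ ≈ 0.20000
P(E, M) = 18 - 9*(⅕ + E²)²
f(l, U) = √(126/25 + U) (f(l, U) = √(U + (18 - 9*(1 + 5*(-1)²)²/25)) = √(U + (18 - 9*(1 + 5*1)²/25)) = √(U + (18 - 9*(1 + 5)²/25)) = √(U + (18 - 9/25*6²)) = √(U + (18 - 9/25*36)) = √(U + (18 - 324/25)) = √(U + 126/25) = √(126/25 + U))
96322/f(-83, 287) = 96322/((√(126 + 25*287)/5)) = 96322/((√(126 + 7175)/5)) = 96322/((√7301/5)) = 96322/(((7*√149)/5)) = 96322/((7*√149/5)) = 96322*(5*√149/1043) = 481610*√149/1043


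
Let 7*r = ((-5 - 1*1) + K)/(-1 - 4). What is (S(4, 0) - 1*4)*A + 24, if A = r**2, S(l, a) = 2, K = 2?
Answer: 29368/1225 ≈ 23.974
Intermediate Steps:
r = 4/35 (r = (((-5 - 1*1) + 2)/(-1 - 4))/7 = (((-5 - 1) + 2)/(-5))/7 = ((-6 + 2)*(-1/5))/7 = (-4*(-1/5))/7 = (1/7)*(4/5) = 4/35 ≈ 0.11429)
A = 16/1225 (A = (4/35)**2 = 16/1225 ≈ 0.013061)
(S(4, 0) - 1*4)*A + 24 = (2 - 1*4)*(16/1225) + 24 = (2 - 4)*(16/1225) + 24 = -2*16/1225 + 24 = -32/1225 + 24 = 29368/1225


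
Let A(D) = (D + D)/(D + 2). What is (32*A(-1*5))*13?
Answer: 4160/3 ≈ 1386.7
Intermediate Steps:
A(D) = 2*D/(2 + D) (A(D) = (2*D)/(2 + D) = 2*D/(2 + D))
(32*A(-1*5))*13 = (32*(2*(-1*5)/(2 - 1*5)))*13 = (32*(2*(-5)/(2 - 5)))*13 = (32*(2*(-5)/(-3)))*13 = (32*(2*(-5)*(-⅓)))*13 = (32*(10/3))*13 = (320/3)*13 = 4160/3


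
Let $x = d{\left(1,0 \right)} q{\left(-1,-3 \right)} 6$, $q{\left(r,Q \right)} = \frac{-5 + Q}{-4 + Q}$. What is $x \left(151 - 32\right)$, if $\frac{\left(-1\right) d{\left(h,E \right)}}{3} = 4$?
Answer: $-9792$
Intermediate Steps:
$q{\left(r,Q \right)} = \frac{-5 + Q}{-4 + Q}$
$d{\left(h,E \right)} = -12$ ($d{\left(h,E \right)} = \left(-3\right) 4 = -12$)
$x = - \frac{576}{7}$ ($x = - 12 \frac{-5 - 3}{-4 - 3} \cdot 6 = - 12 \frac{1}{-7} \left(-8\right) 6 = - 12 \left(\left(- \frac{1}{7}\right) \left(-8\right)\right) 6 = \left(-12\right) \frac{8}{7} \cdot 6 = \left(- \frac{96}{7}\right) 6 = - \frac{576}{7} \approx -82.286$)
$x \left(151 - 32\right) = - \frac{576 \left(151 - 32\right)}{7} = \left(- \frac{576}{7}\right) 119 = -9792$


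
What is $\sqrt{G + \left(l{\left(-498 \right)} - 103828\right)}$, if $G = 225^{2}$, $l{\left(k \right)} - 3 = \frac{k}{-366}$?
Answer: $\frac{i \sqrt{197952137}}{61} \approx 230.65 i$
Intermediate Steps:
$l{\left(k \right)} = 3 - \frac{k}{366}$ ($l{\left(k \right)} = 3 + \frac{k}{-366} = 3 + k \left(- \frac{1}{366}\right) = 3 - \frac{k}{366}$)
$G = 50625$
$\sqrt{G + \left(l{\left(-498 \right)} - 103828\right)} = \sqrt{50625 + \left(\left(3 - - \frac{83}{61}\right) - 103828\right)} = \sqrt{50625 + \left(\left(3 + \frac{83}{61}\right) - 103828\right)} = \sqrt{50625 + \left(\frac{266}{61} - 103828\right)} = \sqrt{50625 - \frac{6333242}{61}} = \sqrt{- \frac{3245117}{61}} = \frac{i \sqrt{197952137}}{61}$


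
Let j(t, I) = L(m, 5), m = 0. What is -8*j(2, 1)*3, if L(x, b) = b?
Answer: -120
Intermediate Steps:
j(t, I) = 5
-8*j(2, 1)*3 = -8*5*3 = -40*3 = -120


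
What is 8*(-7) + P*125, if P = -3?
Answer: -431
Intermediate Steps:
8*(-7) + P*125 = 8*(-7) - 3*125 = -56 - 375 = -431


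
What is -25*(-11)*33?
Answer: 9075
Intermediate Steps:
-25*(-11)*33 = 275*33 = 9075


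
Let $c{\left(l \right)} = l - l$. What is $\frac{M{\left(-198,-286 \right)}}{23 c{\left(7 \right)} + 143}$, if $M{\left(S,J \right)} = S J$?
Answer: $396$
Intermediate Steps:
$c{\left(l \right)} = 0$
$M{\left(S,J \right)} = J S$
$\frac{M{\left(-198,-286 \right)}}{23 c{\left(7 \right)} + 143} = \frac{\left(-286\right) \left(-198\right)}{23 \cdot 0 + 143} = \frac{56628}{0 + 143} = \frac{56628}{143} = 56628 \cdot \frac{1}{143} = 396$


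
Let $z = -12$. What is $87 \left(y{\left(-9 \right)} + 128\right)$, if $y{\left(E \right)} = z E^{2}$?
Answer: $-73428$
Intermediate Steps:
$y{\left(E \right)} = - 12 E^{2}$
$87 \left(y{\left(-9 \right)} + 128\right) = 87 \left(- 12 \left(-9\right)^{2} + 128\right) = 87 \left(\left(-12\right) 81 + 128\right) = 87 \left(-972 + 128\right) = 87 \left(-844\right) = -73428$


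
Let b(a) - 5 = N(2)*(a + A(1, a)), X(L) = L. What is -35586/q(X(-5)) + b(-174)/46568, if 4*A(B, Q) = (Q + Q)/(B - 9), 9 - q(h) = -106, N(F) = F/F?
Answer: -13257496259/42842560 ≈ -309.45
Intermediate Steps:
N(F) = 1
q(h) = 115 (q(h) = 9 - 1*(-106) = 9 + 106 = 115)
A(B, Q) = Q/(2*(-9 + B)) (A(B, Q) = ((Q + Q)/(B - 9))/4 = ((2*Q)/(-9 + B))/4 = (2*Q/(-9 + B))/4 = Q/(2*(-9 + B)))
b(a) = 5 + 15*a/16 (b(a) = 5 + 1*(a + a/(2*(-9 + 1))) = 5 + 1*(a + (½)*a/(-8)) = 5 + 1*(a + (½)*a*(-⅛)) = 5 + 1*(a - a/16) = 5 + 1*(15*a/16) = 5 + 15*a/16)
-35586/q(X(-5)) + b(-174)/46568 = -35586/115 + (5 + (15/16)*(-174))/46568 = -35586*1/115 + (5 - 1305/8)*(1/46568) = -35586/115 - 1265/8*1/46568 = -35586/115 - 1265/372544 = -13257496259/42842560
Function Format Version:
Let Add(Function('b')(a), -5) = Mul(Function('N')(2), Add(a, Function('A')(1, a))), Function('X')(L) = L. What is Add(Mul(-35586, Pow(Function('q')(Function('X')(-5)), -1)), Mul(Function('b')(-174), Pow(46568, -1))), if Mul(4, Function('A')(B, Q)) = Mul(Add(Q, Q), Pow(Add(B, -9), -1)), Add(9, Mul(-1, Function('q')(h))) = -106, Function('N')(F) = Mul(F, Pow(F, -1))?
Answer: Rational(-13257496259, 42842560) ≈ -309.45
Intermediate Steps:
Function('N')(F) = 1
Function('q')(h) = 115 (Function('q')(h) = Add(9, Mul(-1, -106)) = Add(9, 106) = 115)
Function('A')(B, Q) = Mul(Rational(1, 2), Q, Pow(Add(-9, B), -1)) (Function('A')(B, Q) = Mul(Rational(1, 4), Mul(Add(Q, Q), Pow(Add(B, -9), -1))) = Mul(Rational(1, 4), Mul(Mul(2, Q), Pow(Add(-9, B), -1))) = Mul(Rational(1, 4), Mul(2, Q, Pow(Add(-9, B), -1))) = Mul(Rational(1, 2), Q, Pow(Add(-9, B), -1)))
Function('b')(a) = Add(5, Mul(Rational(15, 16), a)) (Function('b')(a) = Add(5, Mul(1, Add(a, Mul(Rational(1, 2), a, Pow(Add(-9, 1), -1))))) = Add(5, Mul(1, Add(a, Mul(Rational(1, 2), a, Pow(-8, -1))))) = Add(5, Mul(1, Add(a, Mul(Rational(1, 2), a, Rational(-1, 8))))) = Add(5, Mul(1, Add(a, Mul(Rational(-1, 16), a)))) = Add(5, Mul(1, Mul(Rational(15, 16), a))) = Add(5, Mul(Rational(15, 16), a)))
Add(Mul(-35586, Pow(Function('q')(Function('X')(-5)), -1)), Mul(Function('b')(-174), Pow(46568, -1))) = Add(Mul(-35586, Pow(115, -1)), Mul(Add(5, Mul(Rational(15, 16), -174)), Pow(46568, -1))) = Add(Mul(-35586, Rational(1, 115)), Mul(Add(5, Rational(-1305, 8)), Rational(1, 46568))) = Add(Rational(-35586, 115), Mul(Rational(-1265, 8), Rational(1, 46568))) = Add(Rational(-35586, 115), Rational(-1265, 372544)) = Rational(-13257496259, 42842560)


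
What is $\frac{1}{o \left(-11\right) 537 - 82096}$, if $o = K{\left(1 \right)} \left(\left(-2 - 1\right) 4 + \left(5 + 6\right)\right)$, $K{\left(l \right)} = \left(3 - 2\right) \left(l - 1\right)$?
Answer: $- \frac{1}{82096} \approx -1.2181 \cdot 10^{-5}$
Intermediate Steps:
$K{\left(l \right)} = -1 + l$ ($K{\left(l \right)} = 1 \left(-1 + l\right) = -1 + l$)
$o = 0$ ($o = \left(-1 + 1\right) \left(\left(-2 - 1\right) 4 + \left(5 + 6\right)\right) = 0 \left(\left(-3\right) 4 + 11\right) = 0 \left(-12 + 11\right) = 0 \left(-1\right) = 0$)
$\frac{1}{o \left(-11\right) 537 - 82096} = \frac{1}{0 \left(-11\right) 537 - 82096} = \frac{1}{0 \cdot 537 - 82096} = \frac{1}{0 - 82096} = \frac{1}{-82096} = - \frac{1}{82096}$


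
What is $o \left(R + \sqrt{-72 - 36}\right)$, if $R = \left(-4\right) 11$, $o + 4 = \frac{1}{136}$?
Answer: $\frac{5973}{34} - \frac{1629 i \sqrt{3}}{68} \approx 175.68 - 41.493 i$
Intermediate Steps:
$o = - \frac{543}{136}$ ($o = -4 + \frac{1}{136} = - \frac{543}{136} \approx -3.9926$)
$R = -44$
$o \left(R + \sqrt{-72 - 36}\right) = - \frac{543 \left(-44 + \sqrt{-72 - 36}\right)}{136} = - \frac{543 \left(-44 + \sqrt{-108}\right)}{136} = - \frac{543 \left(-44 + 6 i \sqrt{3}\right)}{136} = \frac{5973}{34} - \frac{1629 i \sqrt{3}}{68}$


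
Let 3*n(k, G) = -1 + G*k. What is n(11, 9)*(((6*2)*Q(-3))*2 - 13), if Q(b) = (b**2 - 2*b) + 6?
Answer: 48118/3 ≈ 16039.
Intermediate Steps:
Q(b) = 6 + b**2 - 2*b
n(k, G) = -1/3 + G*k/3 (n(k, G) = (-1 + G*k)/3 = -1/3 + G*k/3)
n(11, 9)*(((6*2)*Q(-3))*2 - 13) = (-1/3 + (1/3)*9*11)*(((6*2)*(6 + (-3)**2 - 2*(-3)))*2 - 13) = (-1/3 + 33)*((12*(6 + 9 + 6))*2 - 13) = 98*((12*21)*2 - 13)/3 = 98*(252*2 - 13)/3 = 98*(504 - 13)/3 = (98/3)*491 = 48118/3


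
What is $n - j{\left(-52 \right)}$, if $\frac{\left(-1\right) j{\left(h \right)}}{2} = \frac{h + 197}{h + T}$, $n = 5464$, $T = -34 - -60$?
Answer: $\frac{70887}{13} \approx 5452.8$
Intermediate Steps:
$T = 26$ ($T = -34 + 60 = 26$)
$j{\left(h \right)} = - \frac{2 \left(197 + h\right)}{26 + h}$ ($j{\left(h \right)} = - 2 \frac{h + 197}{h + 26} = - 2 \frac{197 + h}{26 + h} = - \frac{2 \left(197 + h\right)}{26 + h}$)
$n - j{\left(-52 \right)} = 5464 - \frac{2 \left(-197 - -52\right)}{26 - 52} = 5464 - \frac{2 \left(-197 + 52\right)}{-26} = 5464 - 2 \left(- \frac{1}{26}\right) \left(-145\right) = 5464 - \frac{145}{13} = \frac{70887}{13}$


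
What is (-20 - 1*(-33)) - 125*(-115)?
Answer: 14388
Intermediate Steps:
(-20 - 1*(-33)) - 125*(-115) = (-20 + 33) + 14375 = 13 + 14375 = 14388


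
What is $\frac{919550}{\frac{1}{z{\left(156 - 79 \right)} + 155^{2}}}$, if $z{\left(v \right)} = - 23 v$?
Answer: $20463665700$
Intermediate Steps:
$\frac{919550}{\frac{1}{z{\left(156 - 79 \right)} + 155^{2}}} = \frac{919550}{\frac{1}{- 23 \left(156 - 79\right) + 155^{2}}} = \frac{919550}{\frac{1}{\left(-23\right) 77 + 24025}} = \frac{919550}{\frac{1}{-1771 + 24025}} = \frac{919550}{\frac{1}{22254}} = 919550 \frac{1}{\frac{1}{22254}} = 919550 \cdot 22254 = 20463665700$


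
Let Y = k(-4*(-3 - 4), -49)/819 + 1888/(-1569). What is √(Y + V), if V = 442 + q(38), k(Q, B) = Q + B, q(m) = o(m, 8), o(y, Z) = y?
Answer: √199186760721/20397 ≈ 21.881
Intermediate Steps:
q(m) = m
k(Q, B) = B + Q
Y = -25067/20397 (Y = (-49 - 4*(-3 - 4))/819 + 1888/(-1569) = (-49 - 4*(-7))*(1/819) + 1888*(-1/1569) = (-49 + 28)*(1/819) - 1888/1569 = -21*1/819 - 1888/1569 = -1/39 - 1888/1569 = -25067/20397 ≈ -1.2290)
V = 480 (V = 442 + 38 = 480)
√(Y + V) = √(-25067/20397 + 480) = √(9765493/20397) = √199186760721/20397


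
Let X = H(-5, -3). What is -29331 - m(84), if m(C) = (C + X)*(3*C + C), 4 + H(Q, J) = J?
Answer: -55203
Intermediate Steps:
H(Q, J) = -4 + J
X = -7 (X = -4 - 3 = -7)
m(C) = 4*C*(-7 + C) (m(C) = (C - 7)*(3*C + C) = (-7 + C)*(4*C) = 4*C*(-7 + C))
-29331 - m(84) = -29331 - 4*84*(-7 + 84) = -29331 - 4*84*77 = -29331 - 1*25872 = -29331 - 25872 = -55203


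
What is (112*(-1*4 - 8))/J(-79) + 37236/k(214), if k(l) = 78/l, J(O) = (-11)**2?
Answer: 160680692/1573 ≈ 1.0215e+5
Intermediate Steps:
J(O) = 121
(112*(-1*4 - 8))/J(-79) + 37236/k(214) = (112*(-1*4 - 8))/121 + 37236/((78/214)) = (112*(-4 - 8))*(1/121) + 37236/((78*(1/214))) = (112*(-12))*(1/121) + 37236/(39/107) = -1344*1/121 + 37236*(107/39) = -1344/121 + 1328084/13 = 160680692/1573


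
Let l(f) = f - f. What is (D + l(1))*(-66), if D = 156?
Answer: -10296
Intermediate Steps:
l(f) = 0
(D + l(1))*(-66) = (156 + 0)*(-66) = 156*(-66) = -10296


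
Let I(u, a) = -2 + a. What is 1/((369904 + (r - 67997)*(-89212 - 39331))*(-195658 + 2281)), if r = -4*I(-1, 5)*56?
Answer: -1/1706994698020467 ≈ -5.8582e-16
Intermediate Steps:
r = -672 (r = -4*(-2 + 5)*56 = -4*3*56 = -12*56 = -672)
1/((369904 + (r - 67997)*(-89212 - 39331))*(-195658 + 2281)) = 1/((369904 + (-672 - 67997)*(-89212 - 39331))*(-195658 + 2281)) = 1/((369904 - 68669*(-128543))*(-193377)) = 1/((369904 + 8826919267)*(-193377)) = 1/(8827289171*(-193377)) = 1/(-1706994698020467) = -1/1706994698020467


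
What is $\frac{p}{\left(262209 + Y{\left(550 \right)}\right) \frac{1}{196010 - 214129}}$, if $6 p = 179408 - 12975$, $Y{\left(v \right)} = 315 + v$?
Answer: $- \frac{3015599527}{1578444} \approx -1910.5$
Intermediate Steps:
$p = \frac{166433}{6}$ ($p = \frac{179408 - 12975}{6} = \frac{1}{6} \cdot 166433 = \frac{166433}{6} \approx 27739.0$)
$\frac{p}{\left(262209 + Y{\left(550 \right)}\right) \frac{1}{196010 - 214129}} = \frac{166433}{6 \frac{262209 + \left(315 + 550\right)}{196010 - 214129}} = \frac{166433}{6 \frac{262209 + 865}{-18119}} = \frac{166433}{6 \cdot 263074 \left(- \frac{1}{18119}\right)} = \frac{166433}{6 \left(- \frac{263074}{18119}\right)} = \frac{166433}{6} \left(- \frac{18119}{263074}\right) = - \frac{3015599527}{1578444}$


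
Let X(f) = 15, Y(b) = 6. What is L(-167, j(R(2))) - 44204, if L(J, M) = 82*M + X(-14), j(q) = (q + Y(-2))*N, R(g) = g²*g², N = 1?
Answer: -42385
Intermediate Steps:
R(g) = g⁴
j(q) = 6 + q (j(q) = (q + 6)*1 = (6 + q)*1 = 6 + q)
L(J, M) = 15 + 82*M (L(J, M) = 82*M + 15 = 15 + 82*M)
L(-167, j(R(2))) - 44204 = (15 + 82*(6 + 2⁴)) - 44204 = (15 + 82*(6 + 16)) - 44204 = (15 + 82*22) - 44204 = (15 + 1804) - 44204 = 1819 - 44204 = -42385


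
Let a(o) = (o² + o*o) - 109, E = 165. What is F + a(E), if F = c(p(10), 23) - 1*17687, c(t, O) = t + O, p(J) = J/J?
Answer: 36678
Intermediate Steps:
p(J) = 1
a(o) = -109 + 2*o² (a(o) = (o² + o²) - 109 = 2*o² - 109 = -109 + 2*o²)
c(t, O) = O + t
F = -17663 (F = (23 + 1) - 1*17687 = 24 - 17687 = -17663)
F + a(E) = -17663 + (-109 + 2*165²) = -17663 + (-109 + 2*27225) = -17663 + (-109 + 54450) = -17663 + 54341 = 36678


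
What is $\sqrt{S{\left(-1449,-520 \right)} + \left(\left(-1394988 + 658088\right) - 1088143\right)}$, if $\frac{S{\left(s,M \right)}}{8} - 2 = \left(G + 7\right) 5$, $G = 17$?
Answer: $i \sqrt{1824067} \approx 1350.6 i$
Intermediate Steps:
$S{\left(s,M \right)} = 976$ ($S{\left(s,M \right)} = 16 + 8 \left(17 + 7\right) 5 = 16 + 8 \cdot 24 \cdot 5 = 16 + 8 \cdot 120 = 16 + 960 = 976$)
$\sqrt{S{\left(-1449,-520 \right)} + \left(\left(-1394988 + 658088\right) - 1088143\right)} = \sqrt{976 + \left(\left(-1394988 + 658088\right) - 1088143\right)} = \sqrt{976 - 1825043} = \sqrt{-1824067} = i \sqrt{1824067}$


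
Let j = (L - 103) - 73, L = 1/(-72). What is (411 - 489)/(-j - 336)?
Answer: 5616/11519 ≈ 0.48754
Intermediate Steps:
L = -1/72 ≈ -0.013889
j = -12673/72 (j = (-1/72 - 103) - 73 = -7417/72 - 73 = -12673/72 ≈ -176.01)
(411 - 489)/(-j - 336) = (411 - 489)/(-1*(-12673/72) - 336) = -78/(12673/72 - 336) = -78/(-11519/72) = -78*(-72/11519) = 5616/11519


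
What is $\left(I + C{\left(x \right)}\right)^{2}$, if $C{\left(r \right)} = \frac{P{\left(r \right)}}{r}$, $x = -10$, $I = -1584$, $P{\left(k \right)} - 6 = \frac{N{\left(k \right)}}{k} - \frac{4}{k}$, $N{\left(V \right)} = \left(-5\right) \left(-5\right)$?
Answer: $\frac{25102916721}{10000} \approx 2.5103 \cdot 10^{6}$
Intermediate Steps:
$N{\left(V \right)} = 25$
$P{\left(k \right)} = 6 + \frac{21}{k}$ ($P{\left(k \right)} = 6 + \left(\frac{25}{k} - \frac{4}{k}\right) = 6 + \frac{21}{k}$)
$C{\left(r \right)} = \frac{6 + \frac{21}{r}}{r}$
$\left(I + C{\left(x \right)}\right)^{2} = \left(-1584 + \frac{3 \left(7 + 2 \left(-10\right)\right)}{100}\right)^{2} = \left(-1584 + 3 \cdot \frac{1}{100} \left(7 - 20\right)\right)^{2} = \left(-1584 + 3 \cdot \frac{1}{100} \left(-13\right)\right)^{2} = \left(-1584 - \frac{39}{100}\right)^{2} = \left(- \frac{158439}{100}\right)^{2} = \frac{25102916721}{10000}$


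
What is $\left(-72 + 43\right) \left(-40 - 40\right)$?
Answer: $2320$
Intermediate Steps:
$\left(-72 + 43\right) \left(-40 - 40\right) = \left(-29\right) \left(-80\right) = 2320$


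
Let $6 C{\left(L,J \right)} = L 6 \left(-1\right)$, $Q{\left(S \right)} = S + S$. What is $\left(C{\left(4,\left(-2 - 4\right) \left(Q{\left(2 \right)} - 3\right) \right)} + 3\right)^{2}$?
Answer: $1$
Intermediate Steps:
$Q{\left(S \right)} = 2 S$
$C{\left(L,J \right)} = - L$ ($C{\left(L,J \right)} = \frac{L 6 \left(-1\right)}{6} = \frac{6 L \left(-1\right)}{6} = \frac{\left(-6\right) L}{6} = - L$)
$\left(C{\left(4,\left(-2 - 4\right) \left(Q{\left(2 \right)} - 3\right) \right)} + 3\right)^{2} = \left(\left(-1\right) 4 + 3\right)^{2} = \left(-4 + 3\right)^{2} = \left(-1\right)^{2} = 1$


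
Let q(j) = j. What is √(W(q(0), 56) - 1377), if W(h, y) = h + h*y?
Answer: 9*I*√17 ≈ 37.108*I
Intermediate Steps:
√(W(q(0), 56) - 1377) = √(0*(1 + 56) - 1377) = √(0*57 - 1377) = √(0 - 1377) = √(-1377) = 9*I*√17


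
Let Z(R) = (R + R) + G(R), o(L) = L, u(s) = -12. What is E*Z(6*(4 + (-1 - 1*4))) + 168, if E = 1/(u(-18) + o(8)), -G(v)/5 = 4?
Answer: 176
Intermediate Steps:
G(v) = -20 (G(v) = -5*4 = -20)
E = -¼ (E = 1/(-12 + 8) = 1/(-4) = -¼ ≈ -0.25000)
Z(R) = -20 + 2*R (Z(R) = (R + R) - 20 = 2*R - 20 = -20 + 2*R)
E*Z(6*(4 + (-1 - 1*4))) + 168 = -(-20 + 2*(6*(4 + (-1 - 1*4))))/4 + 168 = -(-20 + 2*(6*(4 + (-1 - 4))))/4 + 168 = -(-20 + 2*(6*(4 - 5)))/4 + 168 = -(-20 + 2*(6*(-1)))/4 + 168 = -(-20 + 2*(-6))/4 + 168 = -(-20 - 12)/4 + 168 = -¼*(-32) + 168 = 8 + 168 = 176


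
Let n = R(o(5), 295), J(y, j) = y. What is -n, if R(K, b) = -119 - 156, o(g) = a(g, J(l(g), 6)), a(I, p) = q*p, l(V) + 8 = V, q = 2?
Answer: 275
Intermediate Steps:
l(V) = -8 + V
a(I, p) = 2*p
o(g) = -16 + 2*g (o(g) = 2*(-8 + g) = -16 + 2*g)
R(K, b) = -275
n = -275
-n = -1*(-275) = 275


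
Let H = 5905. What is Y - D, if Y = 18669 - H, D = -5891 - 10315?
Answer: 28970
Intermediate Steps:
D = -16206
Y = 12764 (Y = 18669 - 1*5905 = 18669 - 5905 = 12764)
Y - D = 12764 - 1*(-16206) = 12764 + 16206 = 28970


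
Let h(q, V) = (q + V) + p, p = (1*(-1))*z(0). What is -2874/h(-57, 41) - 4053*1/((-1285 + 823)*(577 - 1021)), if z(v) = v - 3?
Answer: 28070723/126984 ≈ 221.06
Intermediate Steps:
z(v) = -3 + v
p = 3 (p = (1*(-1))*(-3 + 0) = -1*(-3) = 3)
h(q, V) = 3 + V + q (h(q, V) = (q + V) + 3 = (V + q) + 3 = 3 + V + q)
-2874/h(-57, 41) - 4053*1/((-1285 + 823)*(577 - 1021)) = -2874/(3 + 41 - 57) - 4053*1/((-1285 + 823)*(577 - 1021)) = -2874/(-13) - 4053/((-462*(-444))) = -2874*(-1/13) - 4053/205128 = 2874/13 - 4053*1/205128 = 2874/13 - 193/9768 = 28070723/126984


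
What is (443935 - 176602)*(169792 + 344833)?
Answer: 137576245125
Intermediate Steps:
(443935 - 176602)*(169792 + 344833) = 267333*514625 = 137576245125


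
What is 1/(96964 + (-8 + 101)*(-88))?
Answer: 1/88780 ≈ 1.1264e-5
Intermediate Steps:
1/(96964 + (-8 + 101)*(-88)) = 1/(96964 + 93*(-88)) = 1/(96964 - 8184) = 1/88780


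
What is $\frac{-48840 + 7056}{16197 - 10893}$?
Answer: $- \frac{1741}{221} \approx -7.8778$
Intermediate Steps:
$\frac{-48840 + 7056}{16197 - 10893} = - \frac{41784}{5304} = \left(-41784\right) \frac{1}{5304} = - \frac{1741}{221}$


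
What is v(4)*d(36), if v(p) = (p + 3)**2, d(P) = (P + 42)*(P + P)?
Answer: 275184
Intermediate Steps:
d(P) = 2*P*(42 + P) (d(P) = (42 + P)*(2*P) = 2*P*(42 + P))
v(p) = (3 + p)**2
v(4)*d(36) = (3 + 4)**2*(2*36*(42 + 36)) = 7**2*(2*36*78) = 49*5616 = 275184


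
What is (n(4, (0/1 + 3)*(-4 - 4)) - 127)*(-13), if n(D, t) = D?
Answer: 1599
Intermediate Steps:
(n(4, (0/1 + 3)*(-4 - 4)) - 127)*(-13) = (4 - 127)*(-13) = -123*(-13) = 1599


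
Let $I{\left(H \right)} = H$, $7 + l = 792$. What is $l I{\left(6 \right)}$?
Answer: $4710$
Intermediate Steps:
$l = 785$ ($l = -7 + 792 = 785$)
$l I{\left(6 \right)} = 785 \cdot 6 = 4710$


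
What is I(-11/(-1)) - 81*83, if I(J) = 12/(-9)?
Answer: -20173/3 ≈ -6724.3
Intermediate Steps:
I(J) = -4/3 (I(J) = 12*(-1/9) = -4/3)
I(-11/(-1)) - 81*83 = -4/3 - 81*83 = -4/3 - 6723 = -20173/3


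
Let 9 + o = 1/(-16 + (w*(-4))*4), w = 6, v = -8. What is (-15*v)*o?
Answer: -15135/14 ≈ -1081.1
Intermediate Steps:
o = -1009/112 (o = -9 + 1/(-16 + (6*(-4))*4) = -9 + 1/(-16 - 24*4) = -9 + 1/(-16 - 96) = -9 + 1/(-112) = -9 - 1/112 = -1009/112 ≈ -9.0089)
(-15*v)*o = -15*(-8)*(-1009/112) = 120*(-1009/112) = -15135/14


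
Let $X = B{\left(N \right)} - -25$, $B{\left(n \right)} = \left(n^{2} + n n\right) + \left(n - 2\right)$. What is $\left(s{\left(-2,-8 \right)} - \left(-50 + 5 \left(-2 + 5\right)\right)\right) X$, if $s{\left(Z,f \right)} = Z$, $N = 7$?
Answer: $4224$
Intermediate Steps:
$B{\left(n \right)} = -2 + n + 2 n^{2}$ ($B{\left(n \right)} = \left(n^{2} + n^{2}\right) + \left(-2 + n\right) = 2 n^{2} + \left(-2 + n\right) = -2 + n + 2 n^{2}$)
$X = 128$ ($X = \left(-2 + 7 + 2 \cdot 7^{2}\right) - -25 = \left(-2 + 7 + 2 \cdot 49\right) + 25 = \left(-2 + 7 + 98\right) + 25 = 103 + 25 = 128$)
$\left(s{\left(-2,-8 \right)} - \left(-50 + 5 \left(-2 + 5\right)\right)\right) X = \left(-2 - \left(-50 + 5 \left(-2 + 5\right)\right)\right) 128 = \left(-2 + \left(\left(-5\right) 3 + 50\right)\right) 128 = \left(-2 + \left(-15 + 50\right)\right) 128 = \left(-2 + 35\right) 128 = 33 \cdot 128 = 4224$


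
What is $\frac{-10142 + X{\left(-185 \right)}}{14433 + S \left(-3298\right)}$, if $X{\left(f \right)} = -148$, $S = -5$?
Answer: $- \frac{10290}{30923} \approx -0.33276$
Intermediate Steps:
$\frac{-10142 + X{\left(-185 \right)}}{14433 + S \left(-3298\right)} = \frac{-10142 - 148}{14433 - -16490} = - \frac{10290}{14433 + 16490} = - \frac{10290}{30923}$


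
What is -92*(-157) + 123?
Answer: 14567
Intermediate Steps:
-92*(-157) + 123 = 14444 + 123 = 14567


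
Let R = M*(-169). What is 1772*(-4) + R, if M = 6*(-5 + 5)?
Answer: -7088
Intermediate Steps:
M = 0 (M = 6*0 = 0)
R = 0 (R = 0*(-169) = 0)
1772*(-4) + R = 1772*(-4) + 0 = -7088 + 0 = -7088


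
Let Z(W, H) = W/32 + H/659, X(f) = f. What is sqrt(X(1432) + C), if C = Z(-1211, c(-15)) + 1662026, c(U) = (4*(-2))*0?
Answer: sqrt(106458890)/8 ≈ 1289.7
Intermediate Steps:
c(U) = 0 (c(U) = -8*0 = 0)
Z(W, H) = W/32 + H/659 (Z(W, H) = W*(1/32) + H*(1/659) = W/32 + H/659)
C = 53183621/32 (C = ((1/32)*(-1211) + (1/659)*0) + 1662026 = (-1211/32 + 0) + 1662026 = -1211/32 + 1662026 = 53183621/32 ≈ 1.6620e+6)
sqrt(X(1432) + C) = sqrt(1432 + 53183621/32) = sqrt(53229445/32) = sqrt(106458890)/8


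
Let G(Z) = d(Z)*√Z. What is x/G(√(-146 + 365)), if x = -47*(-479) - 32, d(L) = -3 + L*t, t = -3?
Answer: -22481*219^(¼)/654 + 22481*219^(¾)/143226 ≈ -123.30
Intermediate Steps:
d(L) = -3 - 3*L (d(L) = -3 + L*(-3) = -3 - 3*L)
G(Z) = √Z*(-3 - 3*Z) (G(Z) = (-3 - 3*Z)*√Z = √Z*(-3 - 3*Z))
x = 22481 (x = 22513 - 32 = 22481)
x/G(√(-146 + 365)) = 22481/((3*√(√(-146 + 365))*(-1 - √(-146 + 365)))) = 22481/((3*√(√219)*(-1 - √219))) = 22481/((3*219^(¼)*(-1 - √219))) = 22481*(219^(¾)/(657*(-1 - √219))) = 22481*219^(¾)/(657*(-1 - √219))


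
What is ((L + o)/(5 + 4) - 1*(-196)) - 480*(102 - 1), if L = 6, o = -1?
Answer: -434551/9 ≈ -48283.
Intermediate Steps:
((L + o)/(5 + 4) - 1*(-196)) - 480*(102 - 1) = ((6 - 1)/(5 + 4) - 1*(-196)) - 480*(102 - 1) = (5/9 + 196) - 480*101 = (5*(⅑) + 196) - 48480 = (5/9 + 196) - 48480 = 1769/9 - 48480 = -434551/9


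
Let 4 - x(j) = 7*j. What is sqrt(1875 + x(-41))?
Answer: 19*sqrt(6) ≈ 46.540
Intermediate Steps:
x(j) = 4 - 7*j
sqrt(1875 + x(-41)) = sqrt(1875 + (4 - 7*(-41))) = sqrt(1875 + (4 + 287)) = sqrt(1875 + 291) = sqrt(2166) = 19*sqrt(6)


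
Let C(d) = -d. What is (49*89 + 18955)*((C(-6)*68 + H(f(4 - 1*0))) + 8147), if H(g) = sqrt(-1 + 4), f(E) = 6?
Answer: 199468380 + 23316*sqrt(3) ≈ 1.9951e+8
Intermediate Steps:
H(g) = sqrt(3)
(49*89 + 18955)*((C(-6)*68 + H(f(4 - 1*0))) + 8147) = (49*89 + 18955)*((-1*(-6)*68 + sqrt(3)) + 8147) = (4361 + 18955)*((6*68 + sqrt(3)) + 8147) = 23316*((408 + sqrt(3)) + 8147) = 23316*(8555 + sqrt(3)) = 199468380 + 23316*sqrt(3)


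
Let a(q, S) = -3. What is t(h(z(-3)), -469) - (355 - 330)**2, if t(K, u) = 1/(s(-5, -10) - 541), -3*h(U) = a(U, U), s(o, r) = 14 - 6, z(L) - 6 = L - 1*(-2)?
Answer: -333126/533 ≈ -625.00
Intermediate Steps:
z(L) = 8 + L (z(L) = 6 + (L - 1*(-2)) = 6 + (L + 2) = 6 + (2 + L) = 8 + L)
s(o, r) = 8
h(U) = 1 (h(U) = -1/3*(-3) = 1)
t(K, u) = -1/533 (t(K, u) = 1/(8 - 541) = 1/(-533) = -1/533)
t(h(z(-3)), -469) - (355 - 330)**2 = -1/533 - (355 - 330)**2 = -1/533 - 1*25**2 = -1/533 - 1*625 = -1/533 - 625 = -333126/533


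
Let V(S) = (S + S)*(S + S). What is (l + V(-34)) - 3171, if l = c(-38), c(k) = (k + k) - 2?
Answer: 1375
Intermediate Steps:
c(k) = -2 + 2*k (c(k) = 2*k - 2 = -2 + 2*k)
l = -78 (l = -2 + 2*(-38) = -2 - 76 = -78)
V(S) = 4*S**2 (V(S) = (2*S)*(2*S) = 4*S**2)
(l + V(-34)) - 3171 = (-78 + 4*(-34)**2) - 3171 = (-78 + 4*1156) - 3171 = (-78 + 4624) - 3171 = 4546 - 3171 = 1375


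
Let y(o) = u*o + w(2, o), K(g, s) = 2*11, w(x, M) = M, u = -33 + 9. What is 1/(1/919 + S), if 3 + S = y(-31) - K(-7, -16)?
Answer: 919/632273 ≈ 0.0014535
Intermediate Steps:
u = -24
K(g, s) = 22
y(o) = -23*o (y(o) = -24*o + o = -23*o)
S = 688 (S = -3 + (-23*(-31) - 1*22) = -3 + (713 - 22) = -3 + 691 = 688)
1/(1/919 + S) = 1/(1/919 + 688) = 1/(632273/919) = 919/632273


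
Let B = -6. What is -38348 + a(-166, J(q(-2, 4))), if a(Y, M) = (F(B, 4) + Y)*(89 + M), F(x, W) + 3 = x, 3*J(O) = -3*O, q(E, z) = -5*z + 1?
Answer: -57248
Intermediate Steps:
q(E, z) = 1 - 5*z
J(O) = -O (J(O) = (-3*O)/3 = -O)
F(x, W) = -3 + x
a(Y, M) = (-9 + Y)*(89 + M) (a(Y, M) = ((-3 - 6) + Y)*(89 + M) = (-9 + Y)*(89 + M))
-38348 + a(-166, J(q(-2, 4))) = -38348 + (-801 - (-9)*(1 - 5*4) + 89*(-166) - (1 - 5*4)*(-166)) = -38348 + (-801 - (-9)*(1 - 20) - 14774 - (1 - 20)*(-166)) = -38348 + (-801 - (-9)*(-19) - 14774 - 1*(-19)*(-166)) = -38348 + (-801 - 9*19 - 14774 + 19*(-166)) = -38348 + (-801 - 171 - 14774 - 3154) = -38348 - 18900 = -57248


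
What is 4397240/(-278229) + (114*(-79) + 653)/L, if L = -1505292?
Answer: -735200683027/46535098652 ≈ -15.799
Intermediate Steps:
4397240/(-278229) + (114*(-79) + 653)/L = 4397240/(-278229) + (114*(-79) + 653)/(-1505292) = 4397240*(-1/278229) + (-9006 + 653)*(-1/1505292) = -4397240/278229 - 8353*(-1/1505292) = -4397240/278229 + 8353/1505292 = -735200683027/46535098652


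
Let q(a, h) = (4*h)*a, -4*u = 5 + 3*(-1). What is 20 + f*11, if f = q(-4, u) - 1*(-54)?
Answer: 702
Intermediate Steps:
u = -1/2 (u = -(5 + 3*(-1))/4 = -(5 - 3)/4 = -1/4*2 = -1/2 ≈ -0.50000)
q(a, h) = 4*a*h
f = 62 (f = 4*(-4)*(-1/2) - 1*(-54) = 8 + 54 = 62)
20 + f*11 = 20 + 62*11 = 20 + 682 = 702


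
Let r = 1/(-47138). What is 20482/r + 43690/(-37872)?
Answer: -18282339072821/18936 ≈ -9.6548e+8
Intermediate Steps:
r = -1/47138 ≈ -2.1214e-5
20482/r + 43690/(-37872) = 20482/(-1/47138) + 43690/(-37872) = 20482*(-47138) + 43690*(-1/37872) = -965480516 - 21845/18936 = -18282339072821/18936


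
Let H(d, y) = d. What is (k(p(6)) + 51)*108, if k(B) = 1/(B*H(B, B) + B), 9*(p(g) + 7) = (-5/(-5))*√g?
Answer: 3530549268/640685 + 56862*√6/640685 ≈ 5510.8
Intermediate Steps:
p(g) = -7 + √g/9 (p(g) = -7 + ((-5/(-5))*√g)/9 = -7 + ((-5*(-⅕))*√g)/9 = -7 + (1*√g)/9 = -7 + √g/9)
k(B) = 1/(B + B²) (k(B) = 1/(B*B + B) = 1/(B² + B) = 1/(B + B²))
(k(p(6)) + 51)*108 = (1/((-7 + √6/9)*(1 + (-7 + √6/9))) + 51)*108 = (1/((-7 + √6/9)*(-6 + √6/9)) + 51)*108 = (51 + 1/((-7 + √6/9)*(-6 + √6/9)))*108 = 5508 + 108/((-7 + √6/9)*(-6 + √6/9))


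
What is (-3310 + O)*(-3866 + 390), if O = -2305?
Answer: 19517740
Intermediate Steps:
(-3310 + O)*(-3866 + 390) = (-3310 - 2305)*(-3866 + 390) = -5615*(-3476) = 19517740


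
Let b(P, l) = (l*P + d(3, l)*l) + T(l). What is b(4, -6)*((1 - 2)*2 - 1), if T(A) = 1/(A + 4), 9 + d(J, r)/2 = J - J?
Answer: -501/2 ≈ -250.50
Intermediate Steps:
d(J, r) = -18 (d(J, r) = -18 + 2*(J - J) = -18 + 2*0 = -18 + 0 = -18)
T(A) = 1/(4 + A)
b(P, l) = 1/(4 + l) - 18*l + P*l (b(P, l) = (l*P - 18*l) + 1/(4 + l) = (P*l - 18*l) + 1/(4 + l) = (-18*l + P*l) + 1/(4 + l) = 1/(4 + l) - 18*l + P*l)
b(4, -6)*((1 - 2)*2 - 1) = ((1 - 6*(-18 + 4)*(4 - 6))/(4 - 6))*((1 - 2)*2 - 1) = ((1 - 6*(-14)*(-2))/(-2))*(-1*2 - 1) = (-(1 - 168)/2)*(-2 - 1) = -½*(-167)*(-3) = (167/2)*(-3) = -501/2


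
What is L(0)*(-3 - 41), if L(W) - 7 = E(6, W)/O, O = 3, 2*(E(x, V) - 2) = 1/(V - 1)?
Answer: -330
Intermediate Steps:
E(x, V) = 2 + 1/(2*(-1 + V)) (E(x, V) = 2 + 1/(2*(V - 1)) = 2 + 1/(2*(-1 + V)))
L(W) = 7 + (-3 + 4*W)/(6*(-1 + W)) (L(W) = 7 + ((-3 + 4*W)/(2*(-1 + W)))/3 = 7 + ((-3 + 4*W)/(2*(-1 + W)))*(1/3) = 7 + (-3 + 4*W)/(6*(-1 + W)))
L(0)*(-3 - 41) = ((-45 + 46*0)/(6*(-1 + 0)))*(-3 - 41) = ((1/6)*(-45 + 0)/(-1))*(-44) = ((1/6)*(-1)*(-45))*(-44) = (15/2)*(-44) = -330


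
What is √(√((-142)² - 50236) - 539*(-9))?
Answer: √(4851 + 2*I*√7518) ≈ 69.66 + 1.245*I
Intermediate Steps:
√(√((-142)² - 50236) - 539*(-9)) = √(√(20164 - 50236) + 4851) = √(√(-30072) + 4851) = √(2*I*√7518 + 4851) = √(4851 + 2*I*√7518)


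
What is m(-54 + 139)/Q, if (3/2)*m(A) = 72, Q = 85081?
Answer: 48/85081 ≈ 0.00056417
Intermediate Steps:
m(A) = 48 (m(A) = (⅔)*72 = 48)
m(-54 + 139)/Q = 48/85081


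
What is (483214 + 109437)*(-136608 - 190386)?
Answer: -193793321094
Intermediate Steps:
(483214 + 109437)*(-136608 - 190386) = 592651*(-326994) = -193793321094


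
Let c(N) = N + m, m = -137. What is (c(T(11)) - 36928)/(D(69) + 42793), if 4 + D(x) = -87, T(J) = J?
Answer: -18527/21351 ≈ -0.86773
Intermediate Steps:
D(x) = -91 (D(x) = -4 - 87 = -91)
c(N) = -137 + N (c(N) = N - 137 = -137 + N)
(c(T(11)) - 36928)/(D(69) + 42793) = ((-137 + 11) - 36928)/(-91 + 42793) = (-126 - 36928)/42702 = -37054*1/42702 = -18527/21351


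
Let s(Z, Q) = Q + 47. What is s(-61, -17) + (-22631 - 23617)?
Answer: -46218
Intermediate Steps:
s(Z, Q) = 47 + Q
s(-61, -17) + (-22631 - 23617) = (47 - 17) + (-22631 - 23617) = 30 - 46248 = -46218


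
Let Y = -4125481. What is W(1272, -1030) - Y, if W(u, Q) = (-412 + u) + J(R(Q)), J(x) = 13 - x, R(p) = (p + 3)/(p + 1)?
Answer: 4246017239/1029 ≈ 4.1264e+6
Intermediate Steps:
R(p) = (3 + p)/(1 + p)
W(u, Q) = -399 + u - (3 + Q)/(1 + Q) (W(u, Q) = (-412 + u) + (13 - (3 + Q)/(1 + Q)) = -399 + u - (3 + Q)/(1 + Q))
W(1272, -1030) - Y = (-3 - 1*(-1030) + (1 - 1030)*(-399 + 1272))/(1 - 1030) - 1*(-4125481) = (-3 + 1030 - 1029*873)/(-1029) + 4125481 = -(-3 + 1030 - 898317)/1029 + 4125481 = -1/1029*(-897290) + 4125481 = 897290/1029 + 4125481 = 4246017239/1029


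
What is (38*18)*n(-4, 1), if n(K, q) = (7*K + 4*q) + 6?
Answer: -12312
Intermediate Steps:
n(K, q) = 6 + 4*q + 7*K (n(K, q) = (4*q + 7*K) + 6 = 6 + 4*q + 7*K)
(38*18)*n(-4, 1) = (38*18)*(6 + 4*1 + 7*(-4)) = 684*(6 + 4 - 28) = 684*(-18) = -12312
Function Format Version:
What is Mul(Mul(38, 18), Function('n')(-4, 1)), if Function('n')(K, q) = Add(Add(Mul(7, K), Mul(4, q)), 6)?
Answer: -12312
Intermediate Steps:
Function('n')(K, q) = Add(6, Mul(4, q), Mul(7, K)) (Function('n')(K, q) = Add(Add(Mul(4, q), Mul(7, K)), 6) = Add(6, Mul(4, q), Mul(7, K)))
Mul(Mul(38, 18), Function('n')(-4, 1)) = Mul(Mul(38, 18), Add(6, Mul(4, 1), Mul(7, -4))) = Mul(684, Add(6, 4, -28)) = Mul(684, -18) = -12312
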